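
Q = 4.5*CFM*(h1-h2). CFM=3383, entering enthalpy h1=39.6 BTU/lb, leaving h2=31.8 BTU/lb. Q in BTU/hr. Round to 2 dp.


Q = 4.5 * 3383 * (39.6 - 31.8) = 118743.30 BTU/hr

118743.30 BTU/hr


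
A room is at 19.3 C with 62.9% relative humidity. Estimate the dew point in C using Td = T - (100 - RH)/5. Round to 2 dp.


Td = 19.3 - (100-62.9)/5 = 11.88 C

11.88 C


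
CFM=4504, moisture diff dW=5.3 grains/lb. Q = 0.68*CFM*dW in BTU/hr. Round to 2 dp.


Q = 0.68 * 4504 * 5.3 = 16232.42 BTU/hr

16232.42 BTU/hr


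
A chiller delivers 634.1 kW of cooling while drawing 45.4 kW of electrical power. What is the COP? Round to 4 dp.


COP = 634.1 / 45.4 = 13.9670

13.9670


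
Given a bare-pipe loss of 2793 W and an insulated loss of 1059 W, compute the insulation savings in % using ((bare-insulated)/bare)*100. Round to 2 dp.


Savings = ((2793-1059)/2793)*100 = 62.08 %

62.08 %


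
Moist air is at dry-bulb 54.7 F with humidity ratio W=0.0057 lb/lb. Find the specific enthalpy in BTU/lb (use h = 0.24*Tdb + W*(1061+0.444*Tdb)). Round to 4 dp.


h = 0.24*54.7 + 0.0057*(1061+0.444*54.7) = 19.3141 BTU/lb

19.3141 BTU/lb


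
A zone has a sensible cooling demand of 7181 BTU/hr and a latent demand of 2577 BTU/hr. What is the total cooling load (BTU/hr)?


Qt = 7181 + 2577 = 9758 BTU/hr

9758 BTU/hr


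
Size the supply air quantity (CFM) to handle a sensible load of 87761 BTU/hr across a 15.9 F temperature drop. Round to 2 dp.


CFM = 87761 / (1.08 * 15.9) = 5110.70

5110.70 CFM


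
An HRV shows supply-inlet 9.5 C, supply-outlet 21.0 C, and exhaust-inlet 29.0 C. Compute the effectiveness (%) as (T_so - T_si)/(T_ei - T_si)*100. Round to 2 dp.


eff = (21.0-9.5)/(29.0-9.5)*100 = 58.97 %

58.97 %


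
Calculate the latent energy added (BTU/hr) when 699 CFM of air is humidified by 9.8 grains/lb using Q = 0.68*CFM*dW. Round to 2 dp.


Q = 0.68 * 699 * 9.8 = 4658.14 BTU/hr

4658.14 BTU/hr


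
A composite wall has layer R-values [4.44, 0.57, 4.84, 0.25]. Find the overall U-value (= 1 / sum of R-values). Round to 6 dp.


R_total = 4.44 + 0.57 + 4.84 + 0.25 = 10.10
U = 1/10.10 = 0.099010

0.099010


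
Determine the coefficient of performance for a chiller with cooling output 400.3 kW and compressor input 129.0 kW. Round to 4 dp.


COP = 400.3 / 129.0 = 3.1031

3.1031


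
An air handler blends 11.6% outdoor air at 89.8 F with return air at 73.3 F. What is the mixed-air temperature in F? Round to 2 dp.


T_mix = 73.3 + (11.6/100)*(89.8-73.3) = 75.21 F

75.21 F


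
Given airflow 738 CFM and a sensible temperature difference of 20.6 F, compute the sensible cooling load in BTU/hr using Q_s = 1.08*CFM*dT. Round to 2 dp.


Q = 1.08 * 738 * 20.6 = 16419.02 BTU/hr

16419.02 BTU/hr


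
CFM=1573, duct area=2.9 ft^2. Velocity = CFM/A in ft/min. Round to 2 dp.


V = 1573 / 2.9 = 542.41 ft/min

542.41 ft/min


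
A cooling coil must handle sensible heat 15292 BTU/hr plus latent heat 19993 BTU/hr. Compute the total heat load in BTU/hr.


Qt = 15292 + 19993 = 35285 BTU/hr

35285 BTU/hr


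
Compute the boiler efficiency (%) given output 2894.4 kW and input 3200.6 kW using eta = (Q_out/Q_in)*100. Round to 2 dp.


eta = (2894.4/3200.6)*100 = 90.43 %

90.43 %


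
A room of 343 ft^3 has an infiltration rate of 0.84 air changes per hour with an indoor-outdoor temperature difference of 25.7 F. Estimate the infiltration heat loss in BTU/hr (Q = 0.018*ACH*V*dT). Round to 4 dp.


Q = 0.018 * 0.84 * 343 * 25.7 = 133.2843 BTU/hr

133.2843 BTU/hr


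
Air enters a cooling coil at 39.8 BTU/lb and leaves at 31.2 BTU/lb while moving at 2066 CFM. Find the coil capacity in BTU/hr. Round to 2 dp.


Q = 4.5 * 2066 * (39.8 - 31.2) = 79954.20 BTU/hr

79954.20 BTU/hr


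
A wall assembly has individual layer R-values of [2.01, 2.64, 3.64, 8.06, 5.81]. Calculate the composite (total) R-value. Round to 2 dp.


R_total = 2.01 + 2.64 + 3.64 + 8.06 + 5.81 = 22.16

22.16


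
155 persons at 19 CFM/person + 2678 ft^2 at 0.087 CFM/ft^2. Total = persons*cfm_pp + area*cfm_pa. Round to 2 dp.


Total = 155*19 + 2678*0.087 = 3177.99 CFM

3177.99 CFM


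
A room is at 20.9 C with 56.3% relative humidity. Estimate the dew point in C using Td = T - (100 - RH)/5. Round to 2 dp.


Td = 20.9 - (100-56.3)/5 = 12.16 C

12.16 C


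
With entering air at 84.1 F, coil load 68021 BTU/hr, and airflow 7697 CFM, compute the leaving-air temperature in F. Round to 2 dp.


dT = 68021/(1.08*7697) = 8.1827
T_leave = 84.1 - 8.1827 = 75.92 F

75.92 F


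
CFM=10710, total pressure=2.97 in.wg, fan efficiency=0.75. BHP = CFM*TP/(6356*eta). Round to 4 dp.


BHP = 10710 * 2.97 / (6356 * 0.75) = 6.6727 hp

6.6727 hp


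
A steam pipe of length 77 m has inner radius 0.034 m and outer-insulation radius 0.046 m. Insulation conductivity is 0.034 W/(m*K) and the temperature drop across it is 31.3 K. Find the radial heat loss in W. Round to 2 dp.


Q = 2*pi*0.034*77*31.3/ln(0.046/0.034) = 1703.27 W

1703.27 W


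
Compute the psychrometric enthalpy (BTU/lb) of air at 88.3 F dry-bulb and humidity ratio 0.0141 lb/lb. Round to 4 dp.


h = 0.24*88.3 + 0.0141*(1061+0.444*88.3) = 36.7049 BTU/lb

36.7049 BTU/lb


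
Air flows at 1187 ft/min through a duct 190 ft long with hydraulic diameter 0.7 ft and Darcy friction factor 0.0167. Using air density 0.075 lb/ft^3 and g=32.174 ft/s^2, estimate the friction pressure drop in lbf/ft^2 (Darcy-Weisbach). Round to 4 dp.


v_fps = 1187/60 = 19.7833 ft/s
dp = 0.0167*(190/0.7)*0.075*19.7833^2/(2*32.174) = 2.0677 lbf/ft^2

2.0677 lbf/ft^2


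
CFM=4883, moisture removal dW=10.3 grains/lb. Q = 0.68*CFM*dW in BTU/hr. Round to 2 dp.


Q = 0.68 * 4883 * 10.3 = 34200.53 BTU/hr

34200.53 BTU/hr


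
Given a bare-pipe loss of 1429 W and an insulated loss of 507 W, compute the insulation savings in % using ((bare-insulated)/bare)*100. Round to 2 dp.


Savings = ((1429-507)/1429)*100 = 64.52 %

64.52 %


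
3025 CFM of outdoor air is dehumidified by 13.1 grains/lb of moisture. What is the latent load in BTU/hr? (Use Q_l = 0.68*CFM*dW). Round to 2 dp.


Q = 0.68 * 3025 * 13.1 = 26946.70 BTU/hr

26946.70 BTU/hr


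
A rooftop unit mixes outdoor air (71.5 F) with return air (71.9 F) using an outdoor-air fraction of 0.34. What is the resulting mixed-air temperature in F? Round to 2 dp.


T_mix = 0.34*71.5 + 0.66*71.9 = 71.76 F

71.76 F


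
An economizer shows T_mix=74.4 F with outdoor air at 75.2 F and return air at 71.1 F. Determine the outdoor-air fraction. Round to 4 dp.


frac = (74.4 - 71.1) / (75.2 - 71.1) = 0.8049

0.8049


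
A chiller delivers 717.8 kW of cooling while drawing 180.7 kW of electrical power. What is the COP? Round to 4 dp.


COP = 717.8 / 180.7 = 3.9723

3.9723


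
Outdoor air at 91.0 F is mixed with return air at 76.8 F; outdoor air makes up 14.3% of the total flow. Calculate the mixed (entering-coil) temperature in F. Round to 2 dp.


T_mix = 76.8 + (14.3/100)*(91.0-76.8) = 78.83 F

78.83 F


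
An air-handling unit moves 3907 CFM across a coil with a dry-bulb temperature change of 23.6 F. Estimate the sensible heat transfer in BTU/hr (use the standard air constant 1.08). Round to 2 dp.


Q = 1.08 * 3907 * 23.6 = 99581.62 BTU/hr

99581.62 BTU/hr


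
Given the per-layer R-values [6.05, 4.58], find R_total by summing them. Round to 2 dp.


R_total = 6.05 + 4.58 = 10.63

10.63


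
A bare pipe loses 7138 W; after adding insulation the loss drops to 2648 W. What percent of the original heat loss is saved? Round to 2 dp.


Savings = ((7138-2648)/7138)*100 = 62.90 %

62.90 %


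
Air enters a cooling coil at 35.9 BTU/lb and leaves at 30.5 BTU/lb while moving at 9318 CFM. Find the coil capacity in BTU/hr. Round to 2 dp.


Q = 4.5 * 9318 * (35.9 - 30.5) = 226427.40 BTU/hr

226427.40 BTU/hr


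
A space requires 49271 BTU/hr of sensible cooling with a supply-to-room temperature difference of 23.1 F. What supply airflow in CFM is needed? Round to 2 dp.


CFM = 49271 / (1.08 * 23.1) = 1974.95

1974.95 CFM


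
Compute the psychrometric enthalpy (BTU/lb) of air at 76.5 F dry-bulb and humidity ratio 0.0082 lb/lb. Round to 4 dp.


h = 0.24*76.5 + 0.0082*(1061+0.444*76.5) = 27.3387 BTU/lb

27.3387 BTU/lb


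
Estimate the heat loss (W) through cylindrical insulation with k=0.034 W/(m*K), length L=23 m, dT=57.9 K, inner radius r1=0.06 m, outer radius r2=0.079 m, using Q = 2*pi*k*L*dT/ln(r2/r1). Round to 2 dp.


Q = 2*pi*0.034*23*57.9/ln(0.079/0.06) = 1034.12 W

1034.12 W


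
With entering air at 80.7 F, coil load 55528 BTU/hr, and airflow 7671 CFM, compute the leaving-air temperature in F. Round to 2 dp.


dT = 55528/(1.08*7671) = 6.7025
T_leave = 80.7 - 6.7025 = 74.00 F

74.00 F


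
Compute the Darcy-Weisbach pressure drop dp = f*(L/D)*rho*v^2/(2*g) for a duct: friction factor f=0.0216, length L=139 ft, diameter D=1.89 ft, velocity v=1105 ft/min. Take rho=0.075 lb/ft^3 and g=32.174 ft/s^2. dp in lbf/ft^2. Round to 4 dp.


v_fps = 1105/60 = 18.4167 ft/s
dp = 0.0216*(139/1.89)*0.075*18.4167^2/(2*32.174) = 0.6280 lbf/ft^2

0.6280 lbf/ft^2


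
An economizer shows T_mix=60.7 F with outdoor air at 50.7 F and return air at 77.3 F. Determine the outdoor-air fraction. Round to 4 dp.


frac = (60.7 - 77.3) / (50.7 - 77.3) = 0.6241

0.6241


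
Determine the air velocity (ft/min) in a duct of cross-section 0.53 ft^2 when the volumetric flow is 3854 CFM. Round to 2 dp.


V = 3854 / 0.53 = 7271.70 ft/min

7271.70 ft/min


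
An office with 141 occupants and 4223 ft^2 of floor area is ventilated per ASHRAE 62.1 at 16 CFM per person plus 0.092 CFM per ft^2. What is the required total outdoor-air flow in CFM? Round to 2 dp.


Total = 141*16 + 4223*0.092 = 2644.52 CFM

2644.52 CFM


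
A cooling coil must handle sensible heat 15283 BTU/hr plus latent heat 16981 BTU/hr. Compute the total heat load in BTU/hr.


Qt = 15283 + 16981 = 32264 BTU/hr

32264 BTU/hr


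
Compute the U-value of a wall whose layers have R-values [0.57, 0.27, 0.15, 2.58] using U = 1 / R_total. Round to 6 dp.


R_total = 0.57 + 0.27 + 0.15 + 2.58 = 3.57
U = 1/3.57 = 0.280112

0.280112


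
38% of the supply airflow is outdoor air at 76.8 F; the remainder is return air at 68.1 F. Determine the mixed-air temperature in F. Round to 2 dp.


T_mix = 0.38*76.8 + 0.62*68.1 = 71.41 F

71.41 F


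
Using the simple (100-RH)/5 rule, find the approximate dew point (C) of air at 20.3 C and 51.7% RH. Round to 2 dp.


Td = 20.3 - (100-51.7)/5 = 10.64 C

10.64 C


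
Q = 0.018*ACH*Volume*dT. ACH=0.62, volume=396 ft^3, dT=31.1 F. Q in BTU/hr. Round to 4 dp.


Q = 0.018 * 0.62 * 396 * 31.1 = 137.4421 BTU/hr

137.4421 BTU/hr


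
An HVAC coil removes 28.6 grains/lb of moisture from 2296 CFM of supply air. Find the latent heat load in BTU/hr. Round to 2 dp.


Q = 0.68 * 2296 * 28.6 = 44652.61 BTU/hr

44652.61 BTU/hr


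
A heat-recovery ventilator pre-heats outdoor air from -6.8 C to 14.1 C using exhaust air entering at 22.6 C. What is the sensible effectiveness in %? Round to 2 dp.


eff = (14.1-(-6.8))/(22.6-(-6.8))*100 = 71.09 %

71.09 %


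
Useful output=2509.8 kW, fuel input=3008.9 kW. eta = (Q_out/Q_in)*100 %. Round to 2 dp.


eta = (2509.8/3008.9)*100 = 83.41 %

83.41 %


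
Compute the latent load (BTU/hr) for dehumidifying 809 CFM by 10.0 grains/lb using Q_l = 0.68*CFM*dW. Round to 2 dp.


Q = 0.68 * 809 * 10.0 = 5501.20 BTU/hr

5501.20 BTU/hr


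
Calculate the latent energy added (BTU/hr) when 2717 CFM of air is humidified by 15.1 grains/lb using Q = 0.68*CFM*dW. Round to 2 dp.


Q = 0.68 * 2717 * 15.1 = 27898.16 BTU/hr

27898.16 BTU/hr


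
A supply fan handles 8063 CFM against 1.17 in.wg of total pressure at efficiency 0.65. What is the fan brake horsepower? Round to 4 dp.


BHP = 8063 * 1.17 / (6356 * 0.65) = 2.2834 hp

2.2834 hp


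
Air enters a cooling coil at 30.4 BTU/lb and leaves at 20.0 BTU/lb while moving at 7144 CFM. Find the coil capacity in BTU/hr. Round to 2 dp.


Q = 4.5 * 7144 * (30.4 - 20.0) = 334339.20 BTU/hr

334339.20 BTU/hr


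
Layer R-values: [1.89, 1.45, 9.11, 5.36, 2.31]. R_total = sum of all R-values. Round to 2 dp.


R_total = 1.89 + 1.45 + 9.11 + 5.36 + 2.31 = 20.12

20.12


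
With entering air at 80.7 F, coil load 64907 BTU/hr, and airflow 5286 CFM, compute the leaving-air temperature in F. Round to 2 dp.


dT = 64907/(1.08*5286) = 11.3695
T_leave = 80.7 - 11.3695 = 69.33 F

69.33 F


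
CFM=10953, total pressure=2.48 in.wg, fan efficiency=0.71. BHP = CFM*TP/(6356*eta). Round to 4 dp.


BHP = 10953 * 2.48 / (6356 * 0.71) = 6.0193 hp

6.0193 hp


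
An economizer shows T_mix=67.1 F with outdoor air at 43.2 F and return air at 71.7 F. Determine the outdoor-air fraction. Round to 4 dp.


frac = (67.1 - 71.7) / (43.2 - 71.7) = 0.1614

0.1614


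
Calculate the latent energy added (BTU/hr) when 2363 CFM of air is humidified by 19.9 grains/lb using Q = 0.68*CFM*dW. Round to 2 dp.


Q = 0.68 * 2363 * 19.9 = 31976.12 BTU/hr

31976.12 BTU/hr


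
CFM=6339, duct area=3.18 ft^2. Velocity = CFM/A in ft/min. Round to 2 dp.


V = 6339 / 3.18 = 1993.40 ft/min

1993.40 ft/min


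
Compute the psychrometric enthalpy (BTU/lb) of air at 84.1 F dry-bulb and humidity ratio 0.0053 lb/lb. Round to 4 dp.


h = 0.24*84.1 + 0.0053*(1061+0.444*84.1) = 26.0052 BTU/lb

26.0052 BTU/lb


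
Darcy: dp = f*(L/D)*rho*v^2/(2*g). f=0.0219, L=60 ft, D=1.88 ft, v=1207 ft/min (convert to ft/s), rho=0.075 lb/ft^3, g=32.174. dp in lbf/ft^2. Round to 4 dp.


v_fps = 1207/60 = 20.1167 ft/s
dp = 0.0219*(60/1.88)*0.075*20.1167^2/(2*32.174) = 0.3297 lbf/ft^2

0.3297 lbf/ft^2


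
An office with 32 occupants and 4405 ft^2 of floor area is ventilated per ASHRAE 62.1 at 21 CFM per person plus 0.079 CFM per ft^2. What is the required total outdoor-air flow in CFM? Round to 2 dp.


Total = 32*21 + 4405*0.079 = 1020.00 CFM

1020.00 CFM


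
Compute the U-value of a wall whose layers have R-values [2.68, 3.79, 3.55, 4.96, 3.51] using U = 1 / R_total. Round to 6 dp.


R_total = 2.68 + 3.79 + 3.55 + 4.96 + 3.51 = 18.49
U = 1/18.49 = 0.054083

0.054083


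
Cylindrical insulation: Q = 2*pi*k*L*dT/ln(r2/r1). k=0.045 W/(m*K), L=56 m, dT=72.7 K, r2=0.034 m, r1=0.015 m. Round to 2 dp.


Q = 2*pi*0.045*56*72.7/ln(0.034/0.015) = 1406.68 W

1406.68 W


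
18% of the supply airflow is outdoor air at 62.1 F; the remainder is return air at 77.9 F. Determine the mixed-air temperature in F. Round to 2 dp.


T_mix = 0.18*62.1 + 0.82*77.9 = 75.06 F

75.06 F


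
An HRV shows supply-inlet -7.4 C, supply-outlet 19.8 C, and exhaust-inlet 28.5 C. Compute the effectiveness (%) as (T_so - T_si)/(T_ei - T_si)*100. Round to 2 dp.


eff = (19.8-(-7.4))/(28.5-(-7.4))*100 = 75.77 %

75.77 %


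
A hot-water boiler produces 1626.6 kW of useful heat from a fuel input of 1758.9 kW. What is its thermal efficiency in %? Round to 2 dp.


eta = (1626.6/1758.9)*100 = 92.48 %

92.48 %


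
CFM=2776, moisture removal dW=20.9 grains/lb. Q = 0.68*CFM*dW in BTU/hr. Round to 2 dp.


Q = 0.68 * 2776 * 20.9 = 39452.51 BTU/hr

39452.51 BTU/hr


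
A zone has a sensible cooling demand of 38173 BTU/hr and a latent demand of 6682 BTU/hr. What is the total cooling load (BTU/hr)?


Qt = 38173 + 6682 = 44855 BTU/hr

44855 BTU/hr


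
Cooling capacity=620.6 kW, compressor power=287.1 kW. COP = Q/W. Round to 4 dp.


COP = 620.6 / 287.1 = 2.1616

2.1616


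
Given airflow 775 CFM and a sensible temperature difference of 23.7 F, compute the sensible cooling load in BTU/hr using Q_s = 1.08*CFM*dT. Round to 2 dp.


Q = 1.08 * 775 * 23.7 = 19836.90 BTU/hr

19836.90 BTU/hr


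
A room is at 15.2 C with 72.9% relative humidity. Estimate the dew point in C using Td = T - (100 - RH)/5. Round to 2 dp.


Td = 15.2 - (100-72.9)/5 = 9.78 C

9.78 C


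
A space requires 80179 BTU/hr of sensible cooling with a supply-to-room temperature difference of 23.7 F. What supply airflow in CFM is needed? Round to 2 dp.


CFM = 80179 / (1.08 * 23.7) = 3132.48

3132.48 CFM


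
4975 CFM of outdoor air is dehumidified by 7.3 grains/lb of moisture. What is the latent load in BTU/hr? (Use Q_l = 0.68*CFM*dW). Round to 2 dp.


Q = 0.68 * 4975 * 7.3 = 24695.90 BTU/hr

24695.90 BTU/hr


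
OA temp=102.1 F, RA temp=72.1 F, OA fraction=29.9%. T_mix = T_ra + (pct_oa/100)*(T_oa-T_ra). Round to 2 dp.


T_mix = 72.1 + (29.9/100)*(102.1-72.1) = 81.07 F

81.07 F


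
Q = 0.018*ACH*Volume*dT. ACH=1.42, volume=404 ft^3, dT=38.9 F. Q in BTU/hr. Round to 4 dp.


Q = 0.018 * 1.42 * 404 * 38.9 = 401.6907 BTU/hr

401.6907 BTU/hr


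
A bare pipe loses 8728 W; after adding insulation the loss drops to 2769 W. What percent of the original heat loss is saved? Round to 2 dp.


Savings = ((8728-2769)/8728)*100 = 68.27 %

68.27 %


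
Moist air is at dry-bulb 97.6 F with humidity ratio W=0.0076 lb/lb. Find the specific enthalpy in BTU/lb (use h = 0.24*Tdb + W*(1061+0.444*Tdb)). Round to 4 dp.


h = 0.24*97.6 + 0.0076*(1061+0.444*97.6) = 31.8169 BTU/lb

31.8169 BTU/lb


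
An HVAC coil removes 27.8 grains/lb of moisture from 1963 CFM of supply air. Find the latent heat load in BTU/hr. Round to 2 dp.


Q = 0.68 * 1963 * 27.8 = 37108.55 BTU/hr

37108.55 BTU/hr


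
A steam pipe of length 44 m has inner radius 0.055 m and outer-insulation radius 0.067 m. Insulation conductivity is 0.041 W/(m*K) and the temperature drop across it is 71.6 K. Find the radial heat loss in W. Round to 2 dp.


Q = 2*pi*0.041*44*71.6/ln(0.067/0.055) = 4112.17 W

4112.17 W


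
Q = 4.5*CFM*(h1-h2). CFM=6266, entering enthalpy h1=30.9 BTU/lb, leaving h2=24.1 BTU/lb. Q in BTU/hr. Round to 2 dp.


Q = 4.5 * 6266 * (30.9 - 24.1) = 191739.60 BTU/hr

191739.60 BTU/hr


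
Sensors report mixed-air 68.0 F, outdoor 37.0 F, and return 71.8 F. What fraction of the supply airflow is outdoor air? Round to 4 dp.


frac = (68.0 - 71.8) / (37.0 - 71.8) = 0.1092

0.1092


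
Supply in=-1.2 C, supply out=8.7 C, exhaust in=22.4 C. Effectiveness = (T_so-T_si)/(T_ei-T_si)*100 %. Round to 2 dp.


eff = (8.7-(-1.2))/(22.4-(-1.2))*100 = 41.95 %

41.95 %


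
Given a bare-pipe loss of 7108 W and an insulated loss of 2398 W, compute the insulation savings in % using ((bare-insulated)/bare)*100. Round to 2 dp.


Savings = ((7108-2398)/7108)*100 = 66.26 %

66.26 %


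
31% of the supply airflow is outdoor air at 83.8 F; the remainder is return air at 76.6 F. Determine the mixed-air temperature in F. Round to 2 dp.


T_mix = 0.31*83.8 + 0.69*76.6 = 78.83 F

78.83 F


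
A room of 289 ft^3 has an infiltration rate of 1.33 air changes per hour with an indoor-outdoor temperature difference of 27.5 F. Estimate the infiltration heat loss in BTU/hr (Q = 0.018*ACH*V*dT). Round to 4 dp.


Q = 0.018 * 1.33 * 289 * 27.5 = 190.2632 BTU/hr

190.2632 BTU/hr


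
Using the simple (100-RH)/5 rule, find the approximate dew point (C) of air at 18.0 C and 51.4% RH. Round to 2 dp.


Td = 18.0 - (100-51.4)/5 = 8.28 C

8.28 C


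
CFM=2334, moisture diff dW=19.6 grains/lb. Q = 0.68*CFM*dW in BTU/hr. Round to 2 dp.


Q = 0.68 * 2334 * 19.6 = 31107.55 BTU/hr

31107.55 BTU/hr


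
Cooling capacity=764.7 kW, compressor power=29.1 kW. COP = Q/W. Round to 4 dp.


COP = 764.7 / 29.1 = 26.2784

26.2784


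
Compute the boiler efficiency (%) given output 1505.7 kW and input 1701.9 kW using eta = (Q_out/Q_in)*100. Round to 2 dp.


eta = (1505.7/1701.9)*100 = 88.47 %

88.47 %


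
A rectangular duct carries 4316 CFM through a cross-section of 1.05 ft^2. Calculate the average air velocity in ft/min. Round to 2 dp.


V = 4316 / 1.05 = 4110.48 ft/min

4110.48 ft/min


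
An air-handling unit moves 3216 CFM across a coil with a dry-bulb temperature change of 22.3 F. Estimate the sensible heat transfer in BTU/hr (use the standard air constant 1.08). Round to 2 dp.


Q = 1.08 * 3216 * 22.3 = 77454.14 BTU/hr

77454.14 BTU/hr


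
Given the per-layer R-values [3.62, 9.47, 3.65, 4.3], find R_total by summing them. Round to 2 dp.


R_total = 3.62 + 9.47 + 3.65 + 4.3 = 21.04

21.04


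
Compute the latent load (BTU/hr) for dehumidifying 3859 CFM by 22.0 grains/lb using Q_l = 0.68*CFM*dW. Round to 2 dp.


Q = 0.68 * 3859 * 22.0 = 57730.64 BTU/hr

57730.64 BTU/hr


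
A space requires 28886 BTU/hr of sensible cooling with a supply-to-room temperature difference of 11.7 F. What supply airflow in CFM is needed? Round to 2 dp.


CFM = 28886 / (1.08 * 11.7) = 2286.01

2286.01 CFM


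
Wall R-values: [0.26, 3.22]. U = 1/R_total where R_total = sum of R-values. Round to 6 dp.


R_total = 0.26 + 3.22 = 3.48
U = 1/3.48 = 0.287356

0.287356


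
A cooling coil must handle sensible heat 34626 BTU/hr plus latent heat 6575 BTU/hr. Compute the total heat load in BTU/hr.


Qt = 34626 + 6575 = 41201 BTU/hr

41201 BTU/hr


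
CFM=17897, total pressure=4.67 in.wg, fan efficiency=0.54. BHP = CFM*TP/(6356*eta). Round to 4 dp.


BHP = 17897 * 4.67 / (6356 * 0.54) = 24.3511 hp

24.3511 hp


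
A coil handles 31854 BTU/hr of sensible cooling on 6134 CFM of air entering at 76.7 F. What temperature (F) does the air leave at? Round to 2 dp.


dT = 31854/(1.08*6134) = 4.8084
T_leave = 76.7 - 4.8084 = 71.89 F

71.89 F


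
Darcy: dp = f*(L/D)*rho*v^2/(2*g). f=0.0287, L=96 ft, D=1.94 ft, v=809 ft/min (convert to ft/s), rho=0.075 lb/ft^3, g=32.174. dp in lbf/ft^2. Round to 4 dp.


v_fps = 809/60 = 13.4833 ft/s
dp = 0.0287*(96/1.94)*0.075*13.4833^2/(2*32.174) = 0.3009 lbf/ft^2

0.3009 lbf/ft^2


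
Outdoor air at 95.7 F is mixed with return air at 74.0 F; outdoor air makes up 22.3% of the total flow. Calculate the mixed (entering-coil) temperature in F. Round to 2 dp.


T_mix = 74.0 + (22.3/100)*(95.7-74.0) = 78.84 F

78.84 F


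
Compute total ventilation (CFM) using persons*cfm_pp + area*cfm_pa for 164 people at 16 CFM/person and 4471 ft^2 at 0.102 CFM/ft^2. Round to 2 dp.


Total = 164*16 + 4471*0.102 = 3080.04 CFM

3080.04 CFM


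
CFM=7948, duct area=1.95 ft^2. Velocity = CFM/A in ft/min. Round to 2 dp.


V = 7948 / 1.95 = 4075.90 ft/min

4075.90 ft/min


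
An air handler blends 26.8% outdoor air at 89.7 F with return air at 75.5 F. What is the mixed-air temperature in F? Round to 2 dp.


T_mix = 75.5 + (26.8/100)*(89.7-75.5) = 79.31 F

79.31 F


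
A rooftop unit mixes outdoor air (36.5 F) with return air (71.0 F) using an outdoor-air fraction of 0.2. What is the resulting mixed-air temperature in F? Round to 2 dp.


T_mix = 0.2*36.5 + 0.8*71.0 = 64.10 F

64.10 F


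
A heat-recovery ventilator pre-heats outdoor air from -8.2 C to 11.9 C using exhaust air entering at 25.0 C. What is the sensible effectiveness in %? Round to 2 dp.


eff = (11.9-(-8.2))/(25.0-(-8.2))*100 = 60.54 %

60.54 %


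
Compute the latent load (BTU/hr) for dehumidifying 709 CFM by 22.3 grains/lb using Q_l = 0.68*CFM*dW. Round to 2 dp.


Q = 0.68 * 709 * 22.3 = 10751.28 BTU/hr

10751.28 BTU/hr


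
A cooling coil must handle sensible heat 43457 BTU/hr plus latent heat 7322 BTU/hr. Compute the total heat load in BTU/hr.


Qt = 43457 + 7322 = 50779 BTU/hr

50779 BTU/hr


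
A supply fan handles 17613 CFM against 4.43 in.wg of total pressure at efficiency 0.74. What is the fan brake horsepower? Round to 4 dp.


BHP = 17613 * 4.43 / (6356 * 0.74) = 16.5890 hp

16.5890 hp


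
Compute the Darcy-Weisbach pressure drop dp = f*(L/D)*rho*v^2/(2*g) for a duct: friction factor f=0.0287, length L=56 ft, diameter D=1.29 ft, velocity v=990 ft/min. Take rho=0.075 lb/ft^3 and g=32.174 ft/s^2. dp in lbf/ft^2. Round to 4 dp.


v_fps = 990/60 = 16.5 ft/s
dp = 0.0287*(56/1.29)*0.075*16.5^2/(2*32.174) = 0.3953 lbf/ft^2

0.3953 lbf/ft^2


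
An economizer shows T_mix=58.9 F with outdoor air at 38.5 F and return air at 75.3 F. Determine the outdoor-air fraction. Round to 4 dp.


frac = (58.9 - 75.3) / (38.5 - 75.3) = 0.4457

0.4457


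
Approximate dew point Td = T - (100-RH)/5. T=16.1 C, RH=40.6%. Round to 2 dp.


Td = 16.1 - (100-40.6)/5 = 4.22 C

4.22 C


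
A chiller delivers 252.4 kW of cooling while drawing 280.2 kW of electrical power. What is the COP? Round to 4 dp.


COP = 252.4 / 280.2 = 0.9008

0.9008


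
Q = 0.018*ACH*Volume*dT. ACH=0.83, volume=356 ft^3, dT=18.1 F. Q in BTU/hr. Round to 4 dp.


Q = 0.018 * 0.83 * 356 * 18.1 = 96.2674 BTU/hr

96.2674 BTU/hr


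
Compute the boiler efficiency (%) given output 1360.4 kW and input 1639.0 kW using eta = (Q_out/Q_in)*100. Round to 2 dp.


eta = (1360.4/1639.0)*100 = 83.00 %

83.00 %


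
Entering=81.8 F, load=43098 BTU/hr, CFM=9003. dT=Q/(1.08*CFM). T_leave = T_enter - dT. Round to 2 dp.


dT = 43098/(1.08*9003) = 4.4325
T_leave = 81.8 - 4.4325 = 77.37 F

77.37 F


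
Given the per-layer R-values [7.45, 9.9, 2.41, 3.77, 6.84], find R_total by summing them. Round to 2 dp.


R_total = 7.45 + 9.9 + 2.41 + 3.77 + 6.84 = 30.37

30.37


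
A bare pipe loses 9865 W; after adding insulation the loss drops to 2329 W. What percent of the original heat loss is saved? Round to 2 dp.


Savings = ((9865-2329)/9865)*100 = 76.39 %

76.39 %


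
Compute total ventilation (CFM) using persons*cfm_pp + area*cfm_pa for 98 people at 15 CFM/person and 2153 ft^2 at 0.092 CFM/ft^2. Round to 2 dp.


Total = 98*15 + 2153*0.092 = 1668.08 CFM

1668.08 CFM


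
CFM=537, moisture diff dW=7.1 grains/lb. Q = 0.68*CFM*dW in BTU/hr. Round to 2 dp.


Q = 0.68 * 537 * 7.1 = 2592.64 BTU/hr

2592.64 BTU/hr


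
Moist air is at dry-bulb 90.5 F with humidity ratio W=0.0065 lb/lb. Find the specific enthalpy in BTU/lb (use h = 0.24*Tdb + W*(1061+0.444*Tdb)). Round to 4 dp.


h = 0.24*90.5 + 0.0065*(1061+0.444*90.5) = 28.8777 BTU/lb

28.8777 BTU/lb


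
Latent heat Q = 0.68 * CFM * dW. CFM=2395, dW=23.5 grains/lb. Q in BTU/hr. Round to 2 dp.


Q = 0.68 * 2395 * 23.5 = 38272.10 BTU/hr

38272.10 BTU/hr


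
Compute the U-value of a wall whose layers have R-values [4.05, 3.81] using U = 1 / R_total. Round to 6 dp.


R_total = 4.05 + 3.81 = 7.86
U = 1/7.86 = 0.127226

0.127226


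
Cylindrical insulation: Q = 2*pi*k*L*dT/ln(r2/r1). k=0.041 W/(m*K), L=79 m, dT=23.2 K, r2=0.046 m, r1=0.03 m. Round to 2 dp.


Q = 2*pi*0.041*79*23.2/ln(0.046/0.03) = 1104.59 W

1104.59 W


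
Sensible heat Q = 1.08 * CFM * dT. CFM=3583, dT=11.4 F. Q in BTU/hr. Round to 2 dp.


Q = 1.08 * 3583 * 11.4 = 44113.90 BTU/hr

44113.90 BTU/hr


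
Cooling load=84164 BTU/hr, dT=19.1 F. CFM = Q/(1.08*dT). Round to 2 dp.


CFM = 84164 / (1.08 * 19.1) = 4080.09

4080.09 CFM


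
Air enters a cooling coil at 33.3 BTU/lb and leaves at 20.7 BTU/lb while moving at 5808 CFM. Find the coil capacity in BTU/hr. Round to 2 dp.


Q = 4.5 * 5808 * (33.3 - 20.7) = 329313.60 BTU/hr

329313.60 BTU/hr


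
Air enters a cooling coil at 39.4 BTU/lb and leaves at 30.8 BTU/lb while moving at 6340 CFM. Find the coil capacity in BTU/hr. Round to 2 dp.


Q = 4.5 * 6340 * (39.4 - 30.8) = 245358.00 BTU/hr

245358.00 BTU/hr


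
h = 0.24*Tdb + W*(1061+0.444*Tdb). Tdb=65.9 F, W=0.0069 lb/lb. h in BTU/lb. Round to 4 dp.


h = 0.24*65.9 + 0.0069*(1061+0.444*65.9) = 23.3388 BTU/lb

23.3388 BTU/lb


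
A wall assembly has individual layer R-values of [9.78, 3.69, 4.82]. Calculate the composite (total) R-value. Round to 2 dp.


R_total = 9.78 + 3.69 + 4.82 = 18.29

18.29


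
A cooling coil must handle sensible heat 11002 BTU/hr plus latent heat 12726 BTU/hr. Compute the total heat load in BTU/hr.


Qt = 11002 + 12726 = 23728 BTU/hr

23728 BTU/hr


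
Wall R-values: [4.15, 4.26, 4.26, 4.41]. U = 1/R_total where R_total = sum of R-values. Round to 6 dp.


R_total = 4.15 + 4.26 + 4.26 + 4.41 = 17.08
U = 1/17.08 = 0.058548

0.058548


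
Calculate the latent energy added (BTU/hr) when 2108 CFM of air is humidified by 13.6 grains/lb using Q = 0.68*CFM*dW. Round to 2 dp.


Q = 0.68 * 2108 * 13.6 = 19494.78 BTU/hr

19494.78 BTU/hr


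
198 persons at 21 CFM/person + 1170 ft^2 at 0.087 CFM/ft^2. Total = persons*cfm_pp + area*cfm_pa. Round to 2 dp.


Total = 198*21 + 1170*0.087 = 4259.79 CFM

4259.79 CFM


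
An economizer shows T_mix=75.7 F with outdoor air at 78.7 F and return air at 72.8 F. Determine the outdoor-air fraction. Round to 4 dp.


frac = (75.7 - 72.8) / (78.7 - 72.8) = 0.4915

0.4915


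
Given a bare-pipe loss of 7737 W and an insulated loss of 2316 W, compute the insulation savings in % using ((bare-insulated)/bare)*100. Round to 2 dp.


Savings = ((7737-2316)/7737)*100 = 70.07 %

70.07 %


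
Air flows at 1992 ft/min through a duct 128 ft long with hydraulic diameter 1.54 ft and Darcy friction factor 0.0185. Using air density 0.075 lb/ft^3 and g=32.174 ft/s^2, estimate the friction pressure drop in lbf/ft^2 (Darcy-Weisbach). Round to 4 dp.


v_fps = 1992/60 = 33.2 ft/s
dp = 0.0185*(128/1.54)*0.075*33.2^2/(2*32.174) = 1.9754 lbf/ft^2

1.9754 lbf/ft^2


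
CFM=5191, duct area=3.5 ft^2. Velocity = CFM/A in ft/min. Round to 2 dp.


V = 5191 / 3.5 = 1483.14 ft/min

1483.14 ft/min


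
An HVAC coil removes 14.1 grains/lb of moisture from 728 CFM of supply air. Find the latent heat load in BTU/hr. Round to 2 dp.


Q = 0.68 * 728 * 14.1 = 6980.06 BTU/hr

6980.06 BTU/hr


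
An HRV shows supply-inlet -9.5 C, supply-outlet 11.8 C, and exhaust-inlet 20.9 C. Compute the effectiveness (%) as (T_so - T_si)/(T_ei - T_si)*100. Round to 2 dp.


eff = (11.8-(-9.5))/(20.9-(-9.5))*100 = 70.07 %

70.07 %


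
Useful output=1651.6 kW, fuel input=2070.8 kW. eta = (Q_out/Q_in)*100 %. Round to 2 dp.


eta = (1651.6/2070.8)*100 = 79.76 %

79.76 %


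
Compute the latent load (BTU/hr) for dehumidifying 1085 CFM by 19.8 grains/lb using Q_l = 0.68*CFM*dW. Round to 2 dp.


Q = 0.68 * 1085 * 19.8 = 14608.44 BTU/hr

14608.44 BTU/hr


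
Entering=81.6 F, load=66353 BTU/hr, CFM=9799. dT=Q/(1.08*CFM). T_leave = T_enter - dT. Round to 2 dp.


dT = 66353/(1.08*9799) = 6.2698
T_leave = 81.6 - 6.2698 = 75.33 F

75.33 F


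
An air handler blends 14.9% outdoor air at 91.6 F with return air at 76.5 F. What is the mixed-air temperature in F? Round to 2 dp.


T_mix = 76.5 + (14.9/100)*(91.6-76.5) = 78.75 F

78.75 F


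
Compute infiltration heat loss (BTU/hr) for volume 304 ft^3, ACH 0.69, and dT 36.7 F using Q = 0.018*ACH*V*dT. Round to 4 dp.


Q = 0.018 * 0.69 * 304 * 36.7 = 138.5675 BTU/hr

138.5675 BTU/hr


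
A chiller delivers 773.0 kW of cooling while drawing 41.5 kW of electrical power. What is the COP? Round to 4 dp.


COP = 773.0 / 41.5 = 18.6265

18.6265


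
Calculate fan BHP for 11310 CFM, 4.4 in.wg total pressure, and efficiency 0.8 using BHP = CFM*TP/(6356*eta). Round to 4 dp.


BHP = 11310 * 4.4 / (6356 * 0.8) = 9.7868 hp

9.7868 hp


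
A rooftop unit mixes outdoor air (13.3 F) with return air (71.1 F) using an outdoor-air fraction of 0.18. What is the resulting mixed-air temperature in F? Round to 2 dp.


T_mix = 0.18*13.3 + 0.82*71.1 = 60.70 F

60.70 F


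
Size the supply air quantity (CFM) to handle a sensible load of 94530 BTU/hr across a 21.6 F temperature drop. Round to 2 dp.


CFM = 94530 / (1.08 * 21.6) = 4052.21

4052.21 CFM


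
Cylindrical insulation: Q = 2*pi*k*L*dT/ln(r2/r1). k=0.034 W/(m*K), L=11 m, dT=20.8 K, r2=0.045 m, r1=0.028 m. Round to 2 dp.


Q = 2*pi*0.034*11*20.8/ln(0.045/0.028) = 103.02 W

103.02 W


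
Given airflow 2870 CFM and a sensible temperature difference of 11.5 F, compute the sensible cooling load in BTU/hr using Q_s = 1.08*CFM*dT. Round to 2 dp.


Q = 1.08 * 2870 * 11.5 = 35645.40 BTU/hr

35645.40 BTU/hr


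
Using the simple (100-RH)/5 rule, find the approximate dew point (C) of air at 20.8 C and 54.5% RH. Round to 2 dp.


Td = 20.8 - (100-54.5)/5 = 11.70 C

11.70 C


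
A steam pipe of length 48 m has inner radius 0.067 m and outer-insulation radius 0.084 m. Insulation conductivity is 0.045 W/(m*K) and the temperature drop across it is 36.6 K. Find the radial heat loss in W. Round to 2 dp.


Q = 2*pi*0.045*48*36.6/ln(0.084/0.067) = 2196.68 W

2196.68 W


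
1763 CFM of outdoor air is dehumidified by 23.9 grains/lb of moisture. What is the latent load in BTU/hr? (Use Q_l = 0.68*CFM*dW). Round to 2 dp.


Q = 0.68 * 1763 * 23.9 = 28652.28 BTU/hr

28652.28 BTU/hr


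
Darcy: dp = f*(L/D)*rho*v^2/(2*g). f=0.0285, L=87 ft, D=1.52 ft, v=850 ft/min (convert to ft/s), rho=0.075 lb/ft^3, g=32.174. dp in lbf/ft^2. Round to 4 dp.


v_fps = 850/60 = 14.1667 ft/s
dp = 0.0285*(87/1.52)*0.075*14.1667^2/(2*32.174) = 0.3816 lbf/ft^2

0.3816 lbf/ft^2


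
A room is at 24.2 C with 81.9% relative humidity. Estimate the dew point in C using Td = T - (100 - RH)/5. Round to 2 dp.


Td = 24.2 - (100-81.9)/5 = 20.58 C

20.58 C


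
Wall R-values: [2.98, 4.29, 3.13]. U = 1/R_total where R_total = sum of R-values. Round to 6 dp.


R_total = 2.98 + 4.29 + 3.13 = 10.40
U = 1/10.40 = 0.096154

0.096154


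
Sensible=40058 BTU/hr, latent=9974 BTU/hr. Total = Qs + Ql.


Qt = 40058 + 9974 = 50032 BTU/hr

50032 BTU/hr


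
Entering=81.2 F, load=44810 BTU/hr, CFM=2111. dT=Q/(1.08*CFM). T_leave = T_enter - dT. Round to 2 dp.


dT = 44810/(1.08*2111) = 19.6545
T_leave = 81.2 - 19.6545 = 61.55 F

61.55 F


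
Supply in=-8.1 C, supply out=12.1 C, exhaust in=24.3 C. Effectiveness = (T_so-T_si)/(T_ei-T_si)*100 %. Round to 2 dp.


eff = (12.1-(-8.1))/(24.3-(-8.1))*100 = 62.35 %

62.35 %


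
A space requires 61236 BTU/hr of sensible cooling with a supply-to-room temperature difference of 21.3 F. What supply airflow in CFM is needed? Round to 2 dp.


CFM = 61236 / (1.08 * 21.3) = 2661.97

2661.97 CFM


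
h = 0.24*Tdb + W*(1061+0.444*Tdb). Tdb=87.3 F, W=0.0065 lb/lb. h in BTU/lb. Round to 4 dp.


h = 0.24*87.3 + 0.0065*(1061+0.444*87.3) = 28.1004 BTU/lb

28.1004 BTU/lb


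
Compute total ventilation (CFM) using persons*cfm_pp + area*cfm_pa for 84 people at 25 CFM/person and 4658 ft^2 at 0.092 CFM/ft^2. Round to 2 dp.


Total = 84*25 + 4658*0.092 = 2528.54 CFM

2528.54 CFM


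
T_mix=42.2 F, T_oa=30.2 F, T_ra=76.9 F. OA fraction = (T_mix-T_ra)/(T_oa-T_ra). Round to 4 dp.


frac = (42.2 - 76.9) / (30.2 - 76.9) = 0.7430

0.7430


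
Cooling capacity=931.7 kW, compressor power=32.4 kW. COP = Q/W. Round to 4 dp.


COP = 931.7 / 32.4 = 28.7562

28.7562


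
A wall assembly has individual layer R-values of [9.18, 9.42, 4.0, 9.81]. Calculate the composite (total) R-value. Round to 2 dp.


R_total = 9.18 + 9.42 + 4.0 + 9.81 = 32.41

32.41


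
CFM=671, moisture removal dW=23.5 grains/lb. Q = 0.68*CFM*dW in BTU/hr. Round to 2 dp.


Q = 0.68 * 671 * 23.5 = 10722.58 BTU/hr

10722.58 BTU/hr


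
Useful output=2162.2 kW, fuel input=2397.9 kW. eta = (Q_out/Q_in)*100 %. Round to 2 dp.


eta = (2162.2/2397.9)*100 = 90.17 %

90.17 %


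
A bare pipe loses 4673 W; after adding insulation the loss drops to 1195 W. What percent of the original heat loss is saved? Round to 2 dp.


Savings = ((4673-1195)/4673)*100 = 74.43 %

74.43 %


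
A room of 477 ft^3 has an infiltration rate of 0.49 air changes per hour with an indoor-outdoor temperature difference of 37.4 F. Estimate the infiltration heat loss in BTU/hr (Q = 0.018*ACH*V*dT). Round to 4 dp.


Q = 0.018 * 0.49 * 477 * 37.4 = 157.3470 BTU/hr

157.3470 BTU/hr


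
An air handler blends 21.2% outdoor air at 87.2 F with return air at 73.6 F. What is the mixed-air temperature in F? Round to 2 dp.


T_mix = 73.6 + (21.2/100)*(87.2-73.6) = 76.48 F

76.48 F


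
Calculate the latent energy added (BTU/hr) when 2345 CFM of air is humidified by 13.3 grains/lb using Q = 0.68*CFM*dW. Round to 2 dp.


Q = 0.68 * 2345 * 13.3 = 21208.18 BTU/hr

21208.18 BTU/hr


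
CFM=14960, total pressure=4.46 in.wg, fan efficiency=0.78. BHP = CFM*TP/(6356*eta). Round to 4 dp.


BHP = 14960 * 4.46 / (6356 * 0.78) = 13.4582 hp

13.4582 hp


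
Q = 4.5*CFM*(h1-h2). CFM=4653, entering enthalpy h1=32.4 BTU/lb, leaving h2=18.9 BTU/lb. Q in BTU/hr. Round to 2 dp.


Q = 4.5 * 4653 * (32.4 - 18.9) = 282669.75 BTU/hr

282669.75 BTU/hr


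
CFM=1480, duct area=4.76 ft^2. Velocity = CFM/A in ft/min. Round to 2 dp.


V = 1480 / 4.76 = 310.92 ft/min

310.92 ft/min


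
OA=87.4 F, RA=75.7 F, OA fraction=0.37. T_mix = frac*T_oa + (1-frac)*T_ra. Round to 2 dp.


T_mix = 0.37*87.4 + 0.63*75.7 = 80.03 F

80.03 F


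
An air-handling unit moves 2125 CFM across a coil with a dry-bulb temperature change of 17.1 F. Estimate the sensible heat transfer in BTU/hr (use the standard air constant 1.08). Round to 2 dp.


Q = 1.08 * 2125 * 17.1 = 39244.50 BTU/hr

39244.50 BTU/hr


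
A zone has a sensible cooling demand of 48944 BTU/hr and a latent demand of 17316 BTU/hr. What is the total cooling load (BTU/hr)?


Qt = 48944 + 17316 = 66260 BTU/hr

66260 BTU/hr


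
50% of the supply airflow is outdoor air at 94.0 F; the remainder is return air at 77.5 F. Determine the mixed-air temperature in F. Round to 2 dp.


T_mix = 0.5*94.0 + 0.5*77.5 = 85.75 F

85.75 F


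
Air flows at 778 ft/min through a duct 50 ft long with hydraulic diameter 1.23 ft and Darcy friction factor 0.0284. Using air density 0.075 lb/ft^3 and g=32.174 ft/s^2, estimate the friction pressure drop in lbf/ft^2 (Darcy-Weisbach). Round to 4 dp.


v_fps = 778/60 = 12.9667 ft/s
dp = 0.0284*(50/1.23)*0.075*12.9667^2/(2*32.174) = 0.2262 lbf/ft^2

0.2262 lbf/ft^2


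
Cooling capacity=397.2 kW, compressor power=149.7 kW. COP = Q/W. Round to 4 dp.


COP = 397.2 / 149.7 = 2.6533

2.6533


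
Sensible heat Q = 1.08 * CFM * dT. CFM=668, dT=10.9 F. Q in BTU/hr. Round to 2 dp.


Q = 1.08 * 668 * 10.9 = 7863.70 BTU/hr

7863.70 BTU/hr


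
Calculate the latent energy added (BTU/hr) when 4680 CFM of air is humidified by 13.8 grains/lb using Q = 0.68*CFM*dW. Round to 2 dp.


Q = 0.68 * 4680 * 13.8 = 43917.12 BTU/hr

43917.12 BTU/hr


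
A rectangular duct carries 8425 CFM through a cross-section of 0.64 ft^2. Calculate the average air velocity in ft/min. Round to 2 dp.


V = 8425 / 0.64 = 13164.06 ft/min

13164.06 ft/min


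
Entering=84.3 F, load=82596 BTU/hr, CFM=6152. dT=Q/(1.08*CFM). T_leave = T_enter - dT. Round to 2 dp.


dT = 82596/(1.08*6152) = 12.4314
T_leave = 84.3 - 12.4314 = 71.87 F

71.87 F


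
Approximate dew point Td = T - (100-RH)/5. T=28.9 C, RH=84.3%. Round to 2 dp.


Td = 28.9 - (100-84.3)/5 = 25.76 C

25.76 C


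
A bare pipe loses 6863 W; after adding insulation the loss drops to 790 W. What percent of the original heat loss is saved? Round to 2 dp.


Savings = ((6863-790)/6863)*100 = 88.49 %

88.49 %


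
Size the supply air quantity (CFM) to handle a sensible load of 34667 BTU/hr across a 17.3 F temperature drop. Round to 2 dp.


CFM = 34667 / (1.08 * 17.3) = 1855.44

1855.44 CFM


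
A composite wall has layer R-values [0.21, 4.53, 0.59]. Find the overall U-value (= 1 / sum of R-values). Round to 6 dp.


R_total = 0.21 + 4.53 + 0.59 = 5.33
U = 1/5.33 = 0.187617

0.187617


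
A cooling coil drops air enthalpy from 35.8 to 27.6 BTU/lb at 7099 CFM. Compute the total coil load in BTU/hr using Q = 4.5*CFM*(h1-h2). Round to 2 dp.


Q = 4.5 * 7099 * (35.8 - 27.6) = 261953.10 BTU/hr

261953.10 BTU/hr


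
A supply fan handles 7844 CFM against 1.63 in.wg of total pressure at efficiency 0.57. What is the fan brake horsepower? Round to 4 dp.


BHP = 7844 * 1.63 / (6356 * 0.57) = 3.5291 hp

3.5291 hp
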